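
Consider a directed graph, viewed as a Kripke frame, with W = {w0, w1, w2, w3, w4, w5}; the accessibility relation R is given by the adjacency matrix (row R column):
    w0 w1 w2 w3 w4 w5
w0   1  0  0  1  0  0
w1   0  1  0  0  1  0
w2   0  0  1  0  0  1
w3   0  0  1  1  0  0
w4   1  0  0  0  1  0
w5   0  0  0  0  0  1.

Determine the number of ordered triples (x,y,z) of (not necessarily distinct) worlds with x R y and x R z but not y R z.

5

Enumerating: (w0,w3,w0), (w1,w4,w1), (w2,w5,w2), (w3,w2,w3), (w4,w0,w4).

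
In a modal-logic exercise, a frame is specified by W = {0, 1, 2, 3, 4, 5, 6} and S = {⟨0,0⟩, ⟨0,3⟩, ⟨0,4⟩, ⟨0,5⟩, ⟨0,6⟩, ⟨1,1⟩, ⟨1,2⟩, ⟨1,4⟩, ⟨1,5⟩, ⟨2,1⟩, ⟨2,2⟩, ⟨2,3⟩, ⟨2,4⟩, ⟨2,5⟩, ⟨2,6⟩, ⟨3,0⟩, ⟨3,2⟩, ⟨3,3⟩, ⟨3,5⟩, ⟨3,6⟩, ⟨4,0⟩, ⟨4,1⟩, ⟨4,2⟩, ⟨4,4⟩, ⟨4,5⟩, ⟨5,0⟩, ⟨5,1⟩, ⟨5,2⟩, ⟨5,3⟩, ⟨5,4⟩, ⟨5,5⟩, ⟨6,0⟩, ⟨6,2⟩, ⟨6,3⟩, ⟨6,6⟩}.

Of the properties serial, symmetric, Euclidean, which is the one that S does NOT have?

Euclidean

Serial: yes — every world has a successor (e.g. 0 S 0).
Symmetric: yes — every pair in S has its reverse in S.
Euclidean: no — 0 S 3 and 0 S 4, but not 3 S 4.
Only Euclidean fails.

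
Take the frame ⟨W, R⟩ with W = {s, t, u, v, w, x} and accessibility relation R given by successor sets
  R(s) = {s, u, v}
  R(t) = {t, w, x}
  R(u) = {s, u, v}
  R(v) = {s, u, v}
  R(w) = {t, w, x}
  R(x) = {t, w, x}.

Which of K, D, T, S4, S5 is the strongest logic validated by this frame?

S5

Serial (axiom D): yes — every world has a successor (e.g. s R s).
Reflexive (axiom T): yes — every world is R-related to itself.
Transitive (axiom 4): yes — every two-step R-path is closed by a direct edge.
Euclidean (axiom 5): yes — any two successors of a common world are R-related.
So F validates K, D, T, S4, S5. The strongest is S5.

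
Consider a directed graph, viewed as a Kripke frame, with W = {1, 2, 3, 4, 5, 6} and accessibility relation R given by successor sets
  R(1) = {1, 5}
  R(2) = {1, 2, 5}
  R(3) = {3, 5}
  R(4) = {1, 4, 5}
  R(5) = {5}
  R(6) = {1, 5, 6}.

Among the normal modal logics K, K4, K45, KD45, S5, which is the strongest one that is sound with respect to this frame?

K4

Transitive (axiom 4): yes — every two-step R-path is closed by a direct edge.
Euclidean (axiom 5): no — 2 R 5 and 2 R 1, but not 5 R 1.
Serial (axiom D): yes — every world has a successor (e.g. 1 R 1).
Reflexive (axiom T): yes — every world is R-related to itself.
So F validates K, K4; K45 would additionally require R to be Euclidean. The strongest is K4.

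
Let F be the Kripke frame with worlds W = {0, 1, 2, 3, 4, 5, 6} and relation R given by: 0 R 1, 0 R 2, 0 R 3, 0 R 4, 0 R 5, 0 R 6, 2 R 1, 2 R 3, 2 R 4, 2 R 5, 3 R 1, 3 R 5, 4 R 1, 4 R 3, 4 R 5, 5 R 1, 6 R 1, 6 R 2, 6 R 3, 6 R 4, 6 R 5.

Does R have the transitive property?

Transitive: yes — every two-step R-path is closed by a direct edge.

Yes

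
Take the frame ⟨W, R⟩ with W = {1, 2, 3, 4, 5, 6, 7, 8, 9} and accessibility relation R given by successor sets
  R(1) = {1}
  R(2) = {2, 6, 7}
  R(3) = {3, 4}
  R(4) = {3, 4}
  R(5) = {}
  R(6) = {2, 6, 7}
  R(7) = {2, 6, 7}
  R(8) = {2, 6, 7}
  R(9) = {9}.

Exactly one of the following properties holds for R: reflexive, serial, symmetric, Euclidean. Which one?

Euclidean

Reflexive: no — 5 is not related to itself.
Serial: no — 5 has no R-successor.
Symmetric: no — 8 R 2 but not 2 R 8.
Euclidean: yes — any two successors of a common world are R-related.
Only Euclidean holds.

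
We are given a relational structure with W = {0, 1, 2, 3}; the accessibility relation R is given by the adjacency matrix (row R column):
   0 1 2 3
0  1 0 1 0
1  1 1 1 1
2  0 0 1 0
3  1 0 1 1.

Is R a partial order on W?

Reflexive: yes — every world is R-related to itself.
Transitive: yes — every two-step R-path is closed by a direct edge.
Antisymmetric: yes — no distinct pair is related both ways.
So R is a partial order.

Yes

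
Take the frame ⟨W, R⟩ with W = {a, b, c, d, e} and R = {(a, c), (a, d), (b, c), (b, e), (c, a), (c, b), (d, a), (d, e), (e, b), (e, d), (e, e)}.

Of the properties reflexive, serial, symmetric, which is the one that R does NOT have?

Reflexive: no — a is not related to itself.
Serial: yes — every world has a successor (e.g. a R c).
Symmetric: yes — every pair in R has its reverse in R.
Only reflexive fails.

reflexive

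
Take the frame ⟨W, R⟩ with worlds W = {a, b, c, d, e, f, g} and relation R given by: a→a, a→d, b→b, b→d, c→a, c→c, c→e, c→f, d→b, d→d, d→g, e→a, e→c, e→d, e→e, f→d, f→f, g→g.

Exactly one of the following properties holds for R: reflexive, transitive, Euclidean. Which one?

reflexive

Reflexive: yes — every world is R-related to itself.
Transitive: no — a R d and d R b, but not a R b.
Euclidean: no — c R a and c R e, but not a R e.
Only reflexive holds.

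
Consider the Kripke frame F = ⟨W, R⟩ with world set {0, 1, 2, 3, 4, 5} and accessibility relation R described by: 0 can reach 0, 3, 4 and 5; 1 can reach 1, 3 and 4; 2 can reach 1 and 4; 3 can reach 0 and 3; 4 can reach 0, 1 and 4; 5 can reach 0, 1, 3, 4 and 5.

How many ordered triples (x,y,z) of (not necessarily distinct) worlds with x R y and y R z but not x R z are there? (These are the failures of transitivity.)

11

Enumerating: (0,4,1), (0,5,1), (1,3,0), (1,4,0), (2,1,3), (2,4,0), (3,0,4), (3,0,5), (4,0,3), (4,0,5), (4,1,3).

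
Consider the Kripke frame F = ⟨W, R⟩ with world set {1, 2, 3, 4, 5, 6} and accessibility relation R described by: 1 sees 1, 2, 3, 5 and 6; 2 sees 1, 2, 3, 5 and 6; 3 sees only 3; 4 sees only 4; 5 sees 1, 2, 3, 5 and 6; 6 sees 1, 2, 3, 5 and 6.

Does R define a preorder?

Yes

Reflexive: yes — every world is R-related to itself.
Transitive: yes — every two-step R-path is closed by a direct edge.
So R is a preorder.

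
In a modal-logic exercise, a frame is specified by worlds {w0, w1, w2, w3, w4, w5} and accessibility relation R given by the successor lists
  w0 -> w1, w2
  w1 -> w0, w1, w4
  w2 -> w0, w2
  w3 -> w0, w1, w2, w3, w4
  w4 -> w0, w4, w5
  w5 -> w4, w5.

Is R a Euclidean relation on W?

No

Euclidean: no — w0 R w1 and w0 R w2, but not w1 R w2.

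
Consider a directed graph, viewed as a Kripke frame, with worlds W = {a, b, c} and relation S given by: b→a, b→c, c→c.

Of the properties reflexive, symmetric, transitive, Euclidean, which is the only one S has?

transitive

Reflexive: no — a is not related to itself.
Symmetric: no — b S a but not a S b.
Transitive: yes — every two-step S-path is closed by a direct edge.
Euclidean: no — b S a and b S c, but not a S c.
Only transitive holds.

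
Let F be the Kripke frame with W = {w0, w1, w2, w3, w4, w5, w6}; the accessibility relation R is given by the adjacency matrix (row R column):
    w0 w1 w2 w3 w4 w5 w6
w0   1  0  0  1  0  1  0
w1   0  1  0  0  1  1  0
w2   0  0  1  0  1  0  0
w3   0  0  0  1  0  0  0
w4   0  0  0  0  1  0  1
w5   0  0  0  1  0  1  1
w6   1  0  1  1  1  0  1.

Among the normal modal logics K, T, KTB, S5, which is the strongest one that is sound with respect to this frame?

T

Reflexive (axiom T): yes — every world is R-related to itself.
Symmetric (axiom B): no — w0 R w3 but not w3 R w0.
Euclidean (axiom 5): no — w0 R w3 and w0 R w5, but not w3 R w5.
So F validates K, T; KTB would additionally require R to be symmetric. The strongest is T.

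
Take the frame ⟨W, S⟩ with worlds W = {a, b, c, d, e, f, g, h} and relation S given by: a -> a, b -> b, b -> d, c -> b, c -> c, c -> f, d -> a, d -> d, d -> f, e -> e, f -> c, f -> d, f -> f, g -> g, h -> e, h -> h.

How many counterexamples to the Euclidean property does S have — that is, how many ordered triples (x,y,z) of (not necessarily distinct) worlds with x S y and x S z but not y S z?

Enumerating: (b,d,b), (c,b,c), (c,b,f), (c,f,b), (d,a,d), (d,a,f), (d,f,a), (f,c,d), (f,d,c), (h,e,h).

10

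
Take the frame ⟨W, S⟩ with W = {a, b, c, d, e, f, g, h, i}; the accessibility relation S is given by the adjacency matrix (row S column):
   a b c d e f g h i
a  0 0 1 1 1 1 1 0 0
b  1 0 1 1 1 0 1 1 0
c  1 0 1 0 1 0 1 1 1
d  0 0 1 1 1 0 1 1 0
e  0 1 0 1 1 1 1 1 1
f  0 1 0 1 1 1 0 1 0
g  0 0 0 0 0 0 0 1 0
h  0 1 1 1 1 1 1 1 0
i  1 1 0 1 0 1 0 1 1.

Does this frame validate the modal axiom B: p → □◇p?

Axiom B corresponds to the accessibility relation being symmetric.
Symmetric: no — a S d but not d S a.

No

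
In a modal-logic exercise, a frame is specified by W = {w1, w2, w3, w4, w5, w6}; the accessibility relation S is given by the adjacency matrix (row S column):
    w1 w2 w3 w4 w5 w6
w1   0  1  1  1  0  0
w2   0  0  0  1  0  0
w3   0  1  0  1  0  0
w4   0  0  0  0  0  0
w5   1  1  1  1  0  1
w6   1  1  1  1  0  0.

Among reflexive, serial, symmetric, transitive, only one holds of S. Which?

Reflexive: no — w1 is not related to itself.
Serial: no — w4 has no S-successor.
Symmetric: no — w1 S w2 but not w2 S w1.
Transitive: yes — every two-step S-path is closed by a direct edge.
Only transitive holds.

transitive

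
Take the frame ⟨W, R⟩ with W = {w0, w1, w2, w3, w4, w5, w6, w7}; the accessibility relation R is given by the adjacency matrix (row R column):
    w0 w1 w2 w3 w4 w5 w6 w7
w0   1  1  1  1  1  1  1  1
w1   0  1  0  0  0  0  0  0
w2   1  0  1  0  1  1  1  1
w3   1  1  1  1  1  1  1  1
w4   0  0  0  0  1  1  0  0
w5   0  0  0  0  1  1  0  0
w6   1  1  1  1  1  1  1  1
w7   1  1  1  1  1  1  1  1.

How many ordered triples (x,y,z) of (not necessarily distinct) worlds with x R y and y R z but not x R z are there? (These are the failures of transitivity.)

Enumerating: (w2,w0,w1), (w2,w0,w3), (w2,w6,w1), (w2,w6,w3), (w2,w7,w1), (w2,w7,w3).

6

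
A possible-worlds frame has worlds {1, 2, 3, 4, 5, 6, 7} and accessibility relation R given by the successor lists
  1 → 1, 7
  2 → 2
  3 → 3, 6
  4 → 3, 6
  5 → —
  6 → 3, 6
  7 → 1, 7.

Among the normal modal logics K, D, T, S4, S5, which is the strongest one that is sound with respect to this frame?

Serial (axiom D): no — 5 has no R-successor.
Reflexive (axiom T): no — 4 is not related to itself.
Transitive (axiom 4): yes — every two-step R-path is closed by a direct edge.
Euclidean (axiom 5): yes — any two successors of a common world are R-related.
So F validates K; D would additionally require R to be serial. The strongest is K.

K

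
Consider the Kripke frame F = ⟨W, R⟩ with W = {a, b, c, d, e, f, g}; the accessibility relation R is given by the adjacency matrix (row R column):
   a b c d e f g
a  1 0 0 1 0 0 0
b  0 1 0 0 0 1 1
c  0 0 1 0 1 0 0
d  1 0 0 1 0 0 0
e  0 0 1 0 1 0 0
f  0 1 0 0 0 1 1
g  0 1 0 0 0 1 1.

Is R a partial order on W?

Reflexive: yes — every world is R-related to itself.
Transitive: yes — every two-step R-path is closed by a direct edge.
Antisymmetric: no — a R d and d R a with a ≠ d.
So R is not a partial order.

No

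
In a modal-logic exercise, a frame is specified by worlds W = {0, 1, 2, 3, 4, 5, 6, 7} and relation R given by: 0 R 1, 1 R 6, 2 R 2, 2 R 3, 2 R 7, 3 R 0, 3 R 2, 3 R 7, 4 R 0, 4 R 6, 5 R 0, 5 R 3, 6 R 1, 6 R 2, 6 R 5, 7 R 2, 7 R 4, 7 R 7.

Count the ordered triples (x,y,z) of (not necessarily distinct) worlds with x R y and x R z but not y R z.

28

Enumerating: (0,1,1), (1,6,6), (2,3,3), (2,7,3), (3,0,0), (3,0,2), (3,0,7), (3,2,0), (3,7,0), (4,0,0), (4,0,6), (4,6,0), … and 16 more.
Total: 28.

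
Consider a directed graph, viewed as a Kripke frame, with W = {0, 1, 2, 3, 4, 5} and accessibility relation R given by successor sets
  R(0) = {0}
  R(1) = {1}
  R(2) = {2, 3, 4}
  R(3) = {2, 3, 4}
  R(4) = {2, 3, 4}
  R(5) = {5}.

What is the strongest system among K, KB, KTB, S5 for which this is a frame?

S5

Symmetric (axiom B): yes — every pair in R has its reverse in R.
Reflexive (axiom T): yes — every world is R-related to itself.
Euclidean (axiom 5): yes — any two successors of a common world are R-related.
So F validates K, KB, KTB, S5. The strongest is S5.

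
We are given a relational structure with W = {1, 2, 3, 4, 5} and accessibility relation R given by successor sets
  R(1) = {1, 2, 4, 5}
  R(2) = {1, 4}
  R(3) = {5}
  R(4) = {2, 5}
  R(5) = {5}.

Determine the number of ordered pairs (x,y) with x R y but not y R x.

Enumerating: (1,4), (1,5), (3,5), (4,5).

4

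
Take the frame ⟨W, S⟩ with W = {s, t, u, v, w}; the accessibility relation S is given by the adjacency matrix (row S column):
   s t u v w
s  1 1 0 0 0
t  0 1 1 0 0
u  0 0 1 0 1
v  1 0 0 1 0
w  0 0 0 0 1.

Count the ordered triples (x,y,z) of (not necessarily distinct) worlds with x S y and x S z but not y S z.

4

Enumerating: (s,t,s), (t,u,t), (u,w,u), (v,s,v).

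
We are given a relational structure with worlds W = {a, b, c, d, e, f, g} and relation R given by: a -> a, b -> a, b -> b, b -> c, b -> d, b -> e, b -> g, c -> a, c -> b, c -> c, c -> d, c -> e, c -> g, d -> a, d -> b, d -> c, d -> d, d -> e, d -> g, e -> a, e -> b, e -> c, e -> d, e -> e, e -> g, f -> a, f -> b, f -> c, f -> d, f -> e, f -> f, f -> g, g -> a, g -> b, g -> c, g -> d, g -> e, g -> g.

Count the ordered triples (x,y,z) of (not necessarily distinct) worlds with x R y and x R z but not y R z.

Enumerating: (b,a,b), (b,a,c), (b,a,d), (b,a,e), (b,a,g), (c,a,b), (c,a,c), (c,a,d), (c,a,e), (c,a,g), (d,a,b), (d,a,c), … and 24 more.
Total: 36.

36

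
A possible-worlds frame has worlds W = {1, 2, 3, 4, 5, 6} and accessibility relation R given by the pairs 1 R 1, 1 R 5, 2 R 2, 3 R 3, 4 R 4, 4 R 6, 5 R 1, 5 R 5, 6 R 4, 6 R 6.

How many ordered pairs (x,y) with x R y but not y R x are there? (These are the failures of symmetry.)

R is symmetric; there are no such tuples.

0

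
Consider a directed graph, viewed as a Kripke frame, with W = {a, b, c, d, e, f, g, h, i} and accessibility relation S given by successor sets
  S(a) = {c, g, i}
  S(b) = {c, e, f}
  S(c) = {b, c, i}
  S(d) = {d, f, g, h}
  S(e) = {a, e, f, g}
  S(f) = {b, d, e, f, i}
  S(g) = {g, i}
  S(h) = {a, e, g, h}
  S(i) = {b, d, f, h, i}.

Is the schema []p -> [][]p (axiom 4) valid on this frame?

No

By correspondence theory, 4 is valid on a frame iff S is transitive.
Transitive: no — a S c and c S b, but not a S b.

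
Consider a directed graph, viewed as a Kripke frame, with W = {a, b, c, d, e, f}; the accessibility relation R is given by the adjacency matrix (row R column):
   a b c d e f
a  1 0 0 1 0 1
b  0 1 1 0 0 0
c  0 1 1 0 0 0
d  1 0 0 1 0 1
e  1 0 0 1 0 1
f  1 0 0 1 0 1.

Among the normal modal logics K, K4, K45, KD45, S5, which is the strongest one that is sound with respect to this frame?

Transitive (axiom 4): yes — every two-step R-path is closed by a direct edge.
Euclidean (axiom 5): yes — any two successors of a common world are R-related.
Serial (axiom D): yes — every world has a successor (e.g. a R a).
Reflexive (axiom T): no — e is not related to itself.
So F validates K, K4, K45, KD45; S5 would additionally require R to be reflexive. The strongest is KD45.

KD45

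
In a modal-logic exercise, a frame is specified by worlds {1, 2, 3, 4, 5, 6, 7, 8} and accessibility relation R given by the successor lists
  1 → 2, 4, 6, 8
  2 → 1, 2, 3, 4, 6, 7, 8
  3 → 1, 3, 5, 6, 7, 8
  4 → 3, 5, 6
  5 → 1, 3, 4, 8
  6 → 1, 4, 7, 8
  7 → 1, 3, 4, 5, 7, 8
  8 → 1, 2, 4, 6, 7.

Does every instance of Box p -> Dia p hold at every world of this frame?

Yes

The schema D characterises exactly the serial frames.
Serial: yes — every world has a successor (e.g. 1 R 2).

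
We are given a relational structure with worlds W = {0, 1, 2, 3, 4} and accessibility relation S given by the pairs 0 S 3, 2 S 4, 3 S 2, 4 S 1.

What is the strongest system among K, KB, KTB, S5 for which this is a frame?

Symmetric (axiom B): no — 0 S 3 but not 3 S 0.
Reflexive (axiom T): no — 0 is not related to itself.
Euclidean (axiom 5): no — 0 S 3 and 0 S 3, but not 3 S 3.
So F validates K; KB would additionally require S to be symmetric. The strongest is K.

K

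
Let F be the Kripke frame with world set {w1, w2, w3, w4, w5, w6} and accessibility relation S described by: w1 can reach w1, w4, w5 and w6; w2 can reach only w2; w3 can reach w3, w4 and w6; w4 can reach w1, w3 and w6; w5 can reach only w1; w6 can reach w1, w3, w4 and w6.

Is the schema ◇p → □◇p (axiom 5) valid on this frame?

No

The schema 5 characterises exactly the Euclidean frames.
Euclidean: no — w1 S w4 and w1 S w5, but not w4 S w5.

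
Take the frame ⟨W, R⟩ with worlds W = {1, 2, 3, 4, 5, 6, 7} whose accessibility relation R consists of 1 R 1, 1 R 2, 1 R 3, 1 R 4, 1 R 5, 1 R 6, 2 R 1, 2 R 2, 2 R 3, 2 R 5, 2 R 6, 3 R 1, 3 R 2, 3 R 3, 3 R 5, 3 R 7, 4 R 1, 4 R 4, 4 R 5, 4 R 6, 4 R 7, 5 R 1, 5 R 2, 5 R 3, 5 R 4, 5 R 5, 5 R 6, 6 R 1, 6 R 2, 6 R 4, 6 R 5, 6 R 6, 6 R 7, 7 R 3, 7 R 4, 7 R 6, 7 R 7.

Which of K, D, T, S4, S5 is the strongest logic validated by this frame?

T

Serial (axiom D): yes — every world has a successor (e.g. 1 R 1).
Reflexive (axiom T): yes — every world is R-related to itself.
Transitive (axiom 4): no — 1 R 3 and 3 R 7, but not 1 R 7.
Euclidean (axiom 5): no — 1 R 2 and 1 R 4, but not 2 R 4.
So F validates K, D, T; S4 would additionally require R to be transitive. The strongest is T.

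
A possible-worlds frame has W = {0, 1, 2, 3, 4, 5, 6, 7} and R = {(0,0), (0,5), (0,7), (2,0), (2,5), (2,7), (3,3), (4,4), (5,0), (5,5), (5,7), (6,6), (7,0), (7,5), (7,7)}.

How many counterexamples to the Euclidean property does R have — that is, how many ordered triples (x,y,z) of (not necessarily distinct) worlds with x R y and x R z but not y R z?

R is Euclidean; there are no such tuples.

0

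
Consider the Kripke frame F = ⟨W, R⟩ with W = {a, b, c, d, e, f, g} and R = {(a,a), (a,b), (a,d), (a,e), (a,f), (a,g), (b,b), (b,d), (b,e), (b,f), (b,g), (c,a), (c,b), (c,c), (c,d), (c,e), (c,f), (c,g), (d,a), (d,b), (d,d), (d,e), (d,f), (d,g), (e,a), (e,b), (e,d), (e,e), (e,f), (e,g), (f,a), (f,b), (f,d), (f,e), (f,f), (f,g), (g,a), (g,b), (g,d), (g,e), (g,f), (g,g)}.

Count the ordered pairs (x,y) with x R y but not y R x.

7

Enumerating: (a,b), (c,a), (c,b), (c,d), (c,e), (c,f), (c,g).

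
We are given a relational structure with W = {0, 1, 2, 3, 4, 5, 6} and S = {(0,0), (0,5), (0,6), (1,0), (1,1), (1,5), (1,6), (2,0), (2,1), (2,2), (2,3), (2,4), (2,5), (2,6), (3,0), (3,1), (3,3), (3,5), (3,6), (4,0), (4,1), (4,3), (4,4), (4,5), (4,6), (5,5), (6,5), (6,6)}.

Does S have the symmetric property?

No

Symmetric: no — 0 S 5 but not 5 S 0.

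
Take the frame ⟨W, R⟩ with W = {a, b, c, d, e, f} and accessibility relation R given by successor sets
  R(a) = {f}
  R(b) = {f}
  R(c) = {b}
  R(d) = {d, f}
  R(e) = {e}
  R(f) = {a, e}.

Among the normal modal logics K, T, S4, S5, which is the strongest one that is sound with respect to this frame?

K

Reflexive (axiom T): no — a is not related to itself.
Transitive (axiom 4): no — a R f and f R e, but not a R e.
Euclidean (axiom 5): no — f R a and f R e, but not a R e.
So F validates K; T would additionally require R to be reflexive. The strongest is K.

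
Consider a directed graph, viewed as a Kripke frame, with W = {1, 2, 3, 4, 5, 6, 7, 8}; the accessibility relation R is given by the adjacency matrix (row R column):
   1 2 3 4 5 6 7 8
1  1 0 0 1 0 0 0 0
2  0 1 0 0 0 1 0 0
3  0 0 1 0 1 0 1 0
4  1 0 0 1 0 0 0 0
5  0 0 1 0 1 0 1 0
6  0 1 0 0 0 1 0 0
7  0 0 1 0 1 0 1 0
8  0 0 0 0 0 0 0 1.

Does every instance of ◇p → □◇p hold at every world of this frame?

Yes

By correspondence theory, 5 is valid on a frame iff R is Euclidean.
Euclidean: yes — any two successors of a common world are R-related.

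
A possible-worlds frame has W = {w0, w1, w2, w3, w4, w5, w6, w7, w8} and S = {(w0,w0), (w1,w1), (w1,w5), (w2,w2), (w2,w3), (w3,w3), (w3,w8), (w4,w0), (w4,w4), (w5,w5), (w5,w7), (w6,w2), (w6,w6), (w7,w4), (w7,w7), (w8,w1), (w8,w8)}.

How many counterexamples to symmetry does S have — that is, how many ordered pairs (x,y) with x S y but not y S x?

8

Enumerating: (w1,w5), (w2,w3), (w3,w8), (w4,w0), (w5,w7), (w6,w2), (w7,w4), (w8,w1).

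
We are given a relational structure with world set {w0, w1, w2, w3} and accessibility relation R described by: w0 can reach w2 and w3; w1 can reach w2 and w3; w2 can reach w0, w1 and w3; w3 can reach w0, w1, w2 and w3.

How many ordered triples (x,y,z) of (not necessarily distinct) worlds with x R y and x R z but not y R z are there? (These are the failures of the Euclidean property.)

Enumerating: (w0,w2,w2), (w1,w2,w2), (w2,w0,w0), (w2,w0,w1), (w2,w1,w0), (w2,w1,w1), (w3,w0,w0), (w3,w0,w1), (w3,w1,w0), (w3,w1,w1), (w3,w2,w2).

11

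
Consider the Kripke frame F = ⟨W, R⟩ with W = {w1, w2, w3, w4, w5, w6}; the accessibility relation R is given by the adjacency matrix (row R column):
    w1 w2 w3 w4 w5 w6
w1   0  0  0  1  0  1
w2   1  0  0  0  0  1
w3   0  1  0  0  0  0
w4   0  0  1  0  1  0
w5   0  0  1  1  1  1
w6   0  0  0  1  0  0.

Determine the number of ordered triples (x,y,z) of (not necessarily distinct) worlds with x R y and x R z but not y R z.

19

Enumerating: (w1,w4,w4), (w1,w4,w6), (w1,w6,w6), (w2,w1,w1), (w2,w6,w1), (w2,w6,w6), (w3,w2,w2), (w4,w3,w3), (w4,w3,w5), (w5,w3,w3), (w5,w3,w4), (w5,w3,w5), … and 7 more.
Total: 19.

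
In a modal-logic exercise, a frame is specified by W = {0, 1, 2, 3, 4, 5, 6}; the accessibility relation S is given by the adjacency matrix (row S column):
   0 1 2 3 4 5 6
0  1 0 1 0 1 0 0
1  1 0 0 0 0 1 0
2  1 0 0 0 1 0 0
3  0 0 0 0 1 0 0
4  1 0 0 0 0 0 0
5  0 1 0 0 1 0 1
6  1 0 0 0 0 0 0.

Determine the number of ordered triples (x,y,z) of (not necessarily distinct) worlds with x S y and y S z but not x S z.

15

Enumerating: (1,0,2), (1,0,4), (1,5,1), (1,5,4), (1,5,6), (2,0,2), (3,4,0), (4,0,2), (4,0,4), (5,1,0), (5,1,5), (5,4,0), (5,6,0), (6,0,2), (6,0,4).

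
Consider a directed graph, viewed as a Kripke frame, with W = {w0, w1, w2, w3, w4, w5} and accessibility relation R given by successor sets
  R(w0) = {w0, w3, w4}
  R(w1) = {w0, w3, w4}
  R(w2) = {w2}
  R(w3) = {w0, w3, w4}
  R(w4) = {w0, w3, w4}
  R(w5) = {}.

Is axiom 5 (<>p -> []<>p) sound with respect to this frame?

Axiom 5 corresponds to the accessibility relation being Euclidean.
Euclidean: yes — any two successors of a common world are R-related.

Yes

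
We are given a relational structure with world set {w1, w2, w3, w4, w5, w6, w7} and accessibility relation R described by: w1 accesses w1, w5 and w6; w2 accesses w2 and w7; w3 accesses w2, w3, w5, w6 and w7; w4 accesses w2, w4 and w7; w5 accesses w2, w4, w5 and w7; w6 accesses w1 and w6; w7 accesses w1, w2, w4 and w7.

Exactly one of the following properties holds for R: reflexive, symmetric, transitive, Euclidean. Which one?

reflexive

Reflexive: yes — every world is R-related to itself.
Symmetric: no — w1 R w5 but not w5 R w1.
Transitive: no — w1 R w5 and w5 R w2, but not w1 R w2.
Euclidean: no — w1 R w5 and w1 R w6, but not w5 R w6.
Only reflexive holds.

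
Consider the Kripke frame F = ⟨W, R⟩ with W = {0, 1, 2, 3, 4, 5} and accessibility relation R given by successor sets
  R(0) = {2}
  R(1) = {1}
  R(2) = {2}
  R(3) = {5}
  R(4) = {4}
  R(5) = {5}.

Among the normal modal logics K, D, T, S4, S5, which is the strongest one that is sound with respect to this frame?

Serial (axiom D): yes — every world has a successor (e.g. 0 R 2).
Reflexive (axiom T): no — 0 is not related to itself.
Transitive (axiom 4): yes — every two-step R-path is closed by a direct edge.
Euclidean (axiom 5): yes — any two successors of a common world are R-related.
So F validates K, D; T would additionally require R to be reflexive. The strongest is D.

D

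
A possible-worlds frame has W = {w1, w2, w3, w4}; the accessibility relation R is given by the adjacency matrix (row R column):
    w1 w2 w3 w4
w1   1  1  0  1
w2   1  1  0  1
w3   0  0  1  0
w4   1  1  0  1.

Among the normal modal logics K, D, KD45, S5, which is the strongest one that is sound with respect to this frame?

Serial (axiom D): yes — every world has a successor (e.g. w1 R w1).
Euclidean (axiom 5): yes — any two successors of a common world are R-related.
Transitive (axiom 4): yes — every two-step R-path is closed by a direct edge.
Reflexive (axiom T): yes — every world is R-related to itself.
So F validates K, D, KD45, S5. The strongest is S5.

S5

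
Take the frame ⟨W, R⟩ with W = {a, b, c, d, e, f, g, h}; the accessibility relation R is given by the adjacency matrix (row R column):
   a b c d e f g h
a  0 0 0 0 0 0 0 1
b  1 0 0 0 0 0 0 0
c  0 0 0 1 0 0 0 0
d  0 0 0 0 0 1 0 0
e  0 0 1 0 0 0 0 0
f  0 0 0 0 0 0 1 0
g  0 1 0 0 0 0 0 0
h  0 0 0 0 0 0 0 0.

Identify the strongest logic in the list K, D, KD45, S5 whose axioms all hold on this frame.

K

Serial (axiom D): no — h has no R-successor.
Euclidean (axiom 5): no — a R h and a R h, but not h R h.
Transitive (axiom 4): no — b R a and a R h, but not b R h.
Reflexive (axiom T): no — a is not related to itself.
So F validates K; D would additionally require R to be serial. The strongest is K.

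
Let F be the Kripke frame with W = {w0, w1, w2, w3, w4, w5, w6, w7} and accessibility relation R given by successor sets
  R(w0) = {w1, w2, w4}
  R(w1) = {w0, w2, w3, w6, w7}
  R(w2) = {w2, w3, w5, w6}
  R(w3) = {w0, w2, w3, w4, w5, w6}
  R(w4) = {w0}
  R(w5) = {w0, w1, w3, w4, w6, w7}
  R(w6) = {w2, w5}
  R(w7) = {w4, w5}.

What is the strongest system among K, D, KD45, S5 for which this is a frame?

Serial (axiom D): yes — every world has a successor (e.g. w0 R w1).
Euclidean (axiom 5): no — w0 R w1 and w0 R w4, but not w1 R w4.
Transitive (axiom 4): no — w0 R w1 and w1 R w3, but not w0 R w3.
Reflexive (axiom T): no — w0 is not related to itself.
So F validates K, D; KD45 would additionally require R to be Euclidean and transitive. The strongest is D.

D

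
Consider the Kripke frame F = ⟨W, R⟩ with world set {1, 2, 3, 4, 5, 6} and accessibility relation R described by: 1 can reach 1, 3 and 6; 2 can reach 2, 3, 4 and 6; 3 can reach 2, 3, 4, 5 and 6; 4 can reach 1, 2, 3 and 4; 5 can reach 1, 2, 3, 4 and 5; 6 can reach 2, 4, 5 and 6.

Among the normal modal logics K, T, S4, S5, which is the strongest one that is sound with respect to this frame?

Reflexive (axiom T): yes — every world is R-related to itself.
Transitive (axiom 4): no — 1 R 3 and 3 R 2, but not 1 R 2.
Euclidean (axiom 5): no — 1 R 6 and 1 R 3, but not 6 R 3.
So F validates K, T; S4 would additionally require R to be transitive. The strongest is T.

T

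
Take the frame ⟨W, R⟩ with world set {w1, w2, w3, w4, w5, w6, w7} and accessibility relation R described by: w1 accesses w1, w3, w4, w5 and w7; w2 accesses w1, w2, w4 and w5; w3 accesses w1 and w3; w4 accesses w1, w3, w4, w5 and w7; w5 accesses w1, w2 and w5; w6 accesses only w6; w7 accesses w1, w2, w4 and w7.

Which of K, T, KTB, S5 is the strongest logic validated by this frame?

T

Reflexive (axiom T): yes — every world is R-related to itself.
Symmetric (axiom B): no — w2 R w1 but not w1 R w2.
Euclidean (axiom 5): no — w1 R w3 and w1 R w4, but not w3 R w4.
So F validates K, T; KTB would additionally require R to be symmetric. The strongest is T.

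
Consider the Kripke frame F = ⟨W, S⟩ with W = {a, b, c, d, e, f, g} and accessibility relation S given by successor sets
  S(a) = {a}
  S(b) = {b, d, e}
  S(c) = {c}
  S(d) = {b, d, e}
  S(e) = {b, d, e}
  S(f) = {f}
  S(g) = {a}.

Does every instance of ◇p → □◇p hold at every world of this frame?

Yes

The schema 5 characterises exactly the Euclidean frames.
Euclidean: yes — any two successors of a common world are S-related.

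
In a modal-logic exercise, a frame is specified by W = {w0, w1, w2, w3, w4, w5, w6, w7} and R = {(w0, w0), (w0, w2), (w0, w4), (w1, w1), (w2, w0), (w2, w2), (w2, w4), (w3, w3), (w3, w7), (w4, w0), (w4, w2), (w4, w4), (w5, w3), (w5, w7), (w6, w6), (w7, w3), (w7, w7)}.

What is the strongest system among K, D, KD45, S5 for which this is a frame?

KD45

Serial (axiom D): yes — every world has a successor (e.g. w0 R w0).
Euclidean (axiom 5): yes — any two successors of a common world are R-related.
Transitive (axiom 4): yes — every two-step R-path is closed by a direct edge.
Reflexive (axiom T): no — w5 is not related to itself.
So F validates K, D, KD45; S5 would additionally require R to be reflexive. The strongest is KD45.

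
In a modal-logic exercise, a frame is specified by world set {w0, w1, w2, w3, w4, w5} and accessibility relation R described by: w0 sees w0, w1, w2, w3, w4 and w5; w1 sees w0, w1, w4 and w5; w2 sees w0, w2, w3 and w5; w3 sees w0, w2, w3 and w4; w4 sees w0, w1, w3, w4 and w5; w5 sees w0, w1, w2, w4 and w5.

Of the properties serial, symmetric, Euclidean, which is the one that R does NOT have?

Euclidean

Serial: yes — every world has a successor (e.g. w0 R w0).
Symmetric: yes — every pair in R has its reverse in R.
Euclidean: no — w0 R w1 and w0 R w2, but not w1 R w2.
Only Euclidean fails.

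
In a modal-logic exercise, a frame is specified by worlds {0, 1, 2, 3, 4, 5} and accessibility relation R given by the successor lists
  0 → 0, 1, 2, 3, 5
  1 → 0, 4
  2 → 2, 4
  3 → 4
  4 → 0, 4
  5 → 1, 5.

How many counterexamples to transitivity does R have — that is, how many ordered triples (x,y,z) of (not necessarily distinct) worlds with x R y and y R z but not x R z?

15

Enumerating: (0,1,4), (0,2,4), (0,3,4), (1,0,1), (1,0,2), (1,0,3), (1,0,5), (2,4,0), (3,4,0), (4,0,1), (4,0,2), (4,0,3), (4,0,5), (5,1,0), (5,1,4).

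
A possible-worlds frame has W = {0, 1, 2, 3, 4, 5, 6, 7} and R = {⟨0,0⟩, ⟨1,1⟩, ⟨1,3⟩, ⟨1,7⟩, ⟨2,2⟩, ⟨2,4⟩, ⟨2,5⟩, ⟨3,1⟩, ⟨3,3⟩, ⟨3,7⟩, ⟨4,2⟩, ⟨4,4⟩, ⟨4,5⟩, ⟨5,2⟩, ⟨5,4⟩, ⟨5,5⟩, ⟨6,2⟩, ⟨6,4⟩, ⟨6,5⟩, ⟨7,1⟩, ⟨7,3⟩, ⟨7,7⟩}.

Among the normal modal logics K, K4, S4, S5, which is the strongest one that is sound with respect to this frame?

Transitive (axiom 4): yes — every two-step R-path is closed by a direct edge.
Reflexive (axiom T): no — 6 is not related to itself.
Euclidean (axiom 5): yes — any two successors of a common world are R-related.
So F validates K, K4; S4 would additionally require R to be reflexive. The strongest is K4.

K4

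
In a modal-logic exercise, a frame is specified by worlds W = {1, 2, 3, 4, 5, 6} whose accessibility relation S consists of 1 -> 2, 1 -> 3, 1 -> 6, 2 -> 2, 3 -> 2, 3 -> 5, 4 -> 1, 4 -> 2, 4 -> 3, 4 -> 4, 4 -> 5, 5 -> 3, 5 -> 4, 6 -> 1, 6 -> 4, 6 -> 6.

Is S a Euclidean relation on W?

Euclidean: no — 1 S 2 and 1 S 3, but not 2 S 3.

No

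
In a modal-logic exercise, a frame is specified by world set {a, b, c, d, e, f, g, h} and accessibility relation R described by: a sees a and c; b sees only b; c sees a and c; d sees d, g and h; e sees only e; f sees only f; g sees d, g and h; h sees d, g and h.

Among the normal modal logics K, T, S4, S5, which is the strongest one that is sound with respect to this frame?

Reflexive (axiom T): yes — every world is R-related to itself.
Transitive (axiom 4): yes — every two-step R-path is closed by a direct edge.
Euclidean (axiom 5): yes — any two successors of a common world are R-related.
So F validates K, T, S4, S5. The strongest is S5.

S5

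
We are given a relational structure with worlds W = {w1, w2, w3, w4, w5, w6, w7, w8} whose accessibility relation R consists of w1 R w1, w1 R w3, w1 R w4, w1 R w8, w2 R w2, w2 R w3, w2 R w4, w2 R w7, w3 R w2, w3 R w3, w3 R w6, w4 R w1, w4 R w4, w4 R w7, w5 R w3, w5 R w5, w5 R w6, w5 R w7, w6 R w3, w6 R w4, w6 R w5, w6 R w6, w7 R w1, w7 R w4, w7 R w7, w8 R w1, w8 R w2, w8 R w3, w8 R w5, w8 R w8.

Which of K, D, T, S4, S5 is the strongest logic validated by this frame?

T

Serial (axiom D): yes — every world has a successor (e.g. w1 R w1).
Reflexive (axiom T): yes — every world is R-related to itself.
Transitive (axiom 4): no — w1 R w3 and w3 R w2, but not w1 R w2.
Euclidean (axiom 5): no — w1 R w3 and w1 R w4, but not w3 R w4.
So F validates K, D, T; S4 would additionally require R to be transitive. The strongest is T.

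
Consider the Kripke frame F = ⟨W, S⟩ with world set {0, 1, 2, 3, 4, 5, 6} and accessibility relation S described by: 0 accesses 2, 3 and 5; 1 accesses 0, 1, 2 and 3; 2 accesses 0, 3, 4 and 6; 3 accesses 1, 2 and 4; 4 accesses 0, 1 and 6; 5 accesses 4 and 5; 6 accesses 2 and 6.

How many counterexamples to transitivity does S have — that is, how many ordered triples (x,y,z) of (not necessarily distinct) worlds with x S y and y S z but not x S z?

Enumerating: (0,2,0), (0,2,4), (0,2,6), (0,3,1), (0,3,4), (0,5,4), (1,0,5), (1,2,4), (1,2,6), (1,3,4), (2,0,2), (2,0,5), … and 23 more.
Total: 35.

35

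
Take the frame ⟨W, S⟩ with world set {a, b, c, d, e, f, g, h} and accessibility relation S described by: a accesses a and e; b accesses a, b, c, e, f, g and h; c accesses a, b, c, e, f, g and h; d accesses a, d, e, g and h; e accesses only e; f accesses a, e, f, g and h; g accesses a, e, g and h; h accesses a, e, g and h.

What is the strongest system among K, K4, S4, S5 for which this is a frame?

Transitive (axiom 4): yes — every two-step S-path is closed by a direct edge.
Reflexive (axiom T): yes — every world is S-related to itself.
Euclidean (axiom 5): no — b S a and b S c, but not a S c.
So F validates K, K4, S4; S5 would additionally require S to be Euclidean. The strongest is S4.

S4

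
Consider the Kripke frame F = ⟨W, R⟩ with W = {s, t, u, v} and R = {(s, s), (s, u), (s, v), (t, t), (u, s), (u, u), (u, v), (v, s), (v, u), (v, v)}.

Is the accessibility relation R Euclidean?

Yes

Euclidean: yes — any two successors of a common world are R-related.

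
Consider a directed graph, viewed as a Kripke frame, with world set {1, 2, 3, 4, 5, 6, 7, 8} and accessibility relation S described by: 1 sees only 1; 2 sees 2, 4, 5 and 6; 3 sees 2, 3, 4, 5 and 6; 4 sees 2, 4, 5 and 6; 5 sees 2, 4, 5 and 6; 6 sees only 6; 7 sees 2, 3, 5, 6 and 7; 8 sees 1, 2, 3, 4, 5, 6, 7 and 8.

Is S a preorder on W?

Reflexive: yes — every world is S-related to itself.
Transitive: no — 7 S 2 and 2 S 4, but not 7 S 4.
So S is not a preorder.

No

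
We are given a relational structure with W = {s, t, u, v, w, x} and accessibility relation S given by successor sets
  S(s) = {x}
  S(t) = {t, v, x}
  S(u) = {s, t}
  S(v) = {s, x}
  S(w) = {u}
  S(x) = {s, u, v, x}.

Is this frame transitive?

Transitive: no — s S x and x S u, but not s S u.

No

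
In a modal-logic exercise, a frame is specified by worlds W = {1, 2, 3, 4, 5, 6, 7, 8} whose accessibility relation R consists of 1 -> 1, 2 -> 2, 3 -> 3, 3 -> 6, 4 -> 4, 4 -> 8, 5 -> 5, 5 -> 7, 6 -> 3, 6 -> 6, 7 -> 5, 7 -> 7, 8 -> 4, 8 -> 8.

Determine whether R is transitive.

Transitive: yes — every two-step R-path is closed by a direct edge.

Yes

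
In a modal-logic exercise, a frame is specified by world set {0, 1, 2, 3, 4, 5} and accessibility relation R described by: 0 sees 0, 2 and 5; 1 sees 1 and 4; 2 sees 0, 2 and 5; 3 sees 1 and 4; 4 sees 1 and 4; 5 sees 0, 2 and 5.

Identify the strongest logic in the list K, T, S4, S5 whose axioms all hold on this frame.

Reflexive (axiom T): no — 3 is not related to itself.
Transitive (axiom 4): yes — every two-step R-path is closed by a direct edge.
Euclidean (axiom 5): yes — any two successors of a common world are R-related.
So F validates K; T would additionally require R to be reflexive. The strongest is K.

K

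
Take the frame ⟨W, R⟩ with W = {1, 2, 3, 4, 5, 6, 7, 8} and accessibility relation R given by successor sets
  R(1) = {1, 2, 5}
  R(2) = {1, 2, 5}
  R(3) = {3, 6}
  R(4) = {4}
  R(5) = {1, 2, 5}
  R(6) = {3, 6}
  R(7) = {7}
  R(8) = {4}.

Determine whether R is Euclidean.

Yes

Euclidean: yes — any two successors of a common world are R-related.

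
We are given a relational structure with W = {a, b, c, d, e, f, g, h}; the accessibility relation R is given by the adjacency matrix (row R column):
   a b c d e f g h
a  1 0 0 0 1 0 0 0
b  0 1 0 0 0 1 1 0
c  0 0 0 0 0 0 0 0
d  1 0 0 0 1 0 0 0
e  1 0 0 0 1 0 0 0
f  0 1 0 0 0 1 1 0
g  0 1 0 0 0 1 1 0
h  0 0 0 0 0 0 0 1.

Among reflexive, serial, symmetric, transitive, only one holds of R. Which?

transitive

Reflexive: no — c is not related to itself.
Serial: no — c has no R-successor.
Symmetric: no — d R a but not a R d.
Transitive: yes — every two-step R-path is closed by a direct edge.
Only transitive holds.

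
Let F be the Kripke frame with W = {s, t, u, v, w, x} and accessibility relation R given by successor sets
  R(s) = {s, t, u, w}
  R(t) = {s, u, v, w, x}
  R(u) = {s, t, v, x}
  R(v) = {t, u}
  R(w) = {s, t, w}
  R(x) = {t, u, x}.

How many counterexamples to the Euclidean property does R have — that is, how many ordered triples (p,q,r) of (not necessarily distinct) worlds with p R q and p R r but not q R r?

Enumerating: (s,t,t), (s,u,u), (s,u,w), (s,w,u), (t,s,v), (t,s,x), (t,u,u), (t,u,w), (t,v,s), (t,v,v), (t,v,w), (t,v,x), … and 19 more.
Total: 31.

31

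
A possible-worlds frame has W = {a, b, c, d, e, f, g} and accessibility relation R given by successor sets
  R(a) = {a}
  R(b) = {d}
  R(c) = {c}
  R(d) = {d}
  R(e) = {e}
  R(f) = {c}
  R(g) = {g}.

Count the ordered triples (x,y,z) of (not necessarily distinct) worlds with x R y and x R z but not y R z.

R is Euclidean; there are no such tuples.

0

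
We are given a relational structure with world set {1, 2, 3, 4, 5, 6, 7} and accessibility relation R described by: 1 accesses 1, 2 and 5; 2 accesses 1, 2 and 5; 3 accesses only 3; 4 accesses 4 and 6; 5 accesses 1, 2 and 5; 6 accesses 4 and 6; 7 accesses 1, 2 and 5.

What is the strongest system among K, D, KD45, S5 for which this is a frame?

KD45

Serial (axiom D): yes — every world has a successor (e.g. 1 R 1).
Euclidean (axiom 5): yes — any two successors of a common world are R-related.
Transitive (axiom 4): yes — every two-step R-path is closed by a direct edge.
Reflexive (axiom T): no — 7 is not related to itself.
So F validates K, D, KD45; S5 would additionally require R to be reflexive. The strongest is KD45.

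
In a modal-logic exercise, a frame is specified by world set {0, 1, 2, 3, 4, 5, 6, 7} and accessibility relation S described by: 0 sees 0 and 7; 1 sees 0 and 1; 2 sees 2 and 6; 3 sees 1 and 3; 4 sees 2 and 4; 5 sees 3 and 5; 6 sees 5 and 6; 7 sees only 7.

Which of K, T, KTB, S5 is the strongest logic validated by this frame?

T

Reflexive (axiom T): yes — every world is S-related to itself.
Symmetric (axiom B): no — 0 S 7 but not 7 S 0.
Euclidean (axiom 5): no — 0 S 7 and 0 S 0, but not 7 S 0.
So F validates K, T; KTB would additionally require S to be symmetric. The strongest is T.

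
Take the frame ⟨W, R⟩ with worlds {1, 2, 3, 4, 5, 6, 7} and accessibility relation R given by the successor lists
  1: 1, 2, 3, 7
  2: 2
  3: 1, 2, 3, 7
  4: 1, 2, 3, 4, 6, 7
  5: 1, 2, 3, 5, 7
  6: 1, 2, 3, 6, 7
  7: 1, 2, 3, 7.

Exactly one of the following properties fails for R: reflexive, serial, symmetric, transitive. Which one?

symmetric

Reflexive: yes — every world is R-related to itself.
Serial: yes — every world has a successor (e.g. 1 R 1).
Symmetric: no — 1 R 2 but not 2 R 1.
Transitive: yes — every two-step R-path is closed by a direct edge.
Only symmetric fails.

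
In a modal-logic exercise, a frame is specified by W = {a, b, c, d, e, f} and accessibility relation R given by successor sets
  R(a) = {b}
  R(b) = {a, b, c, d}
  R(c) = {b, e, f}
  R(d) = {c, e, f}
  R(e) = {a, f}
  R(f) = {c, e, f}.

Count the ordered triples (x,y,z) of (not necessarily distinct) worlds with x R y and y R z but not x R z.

Enumerating: (a,b,a), (a,b,c), (a,b,d), (b,c,e), (b,c,f), (b,d,e), (b,d,f), (c,b,a), (c,b,c), (c,b,d), (c,e,a), (c,f,c), … and 7 more.
Total: 19.

19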